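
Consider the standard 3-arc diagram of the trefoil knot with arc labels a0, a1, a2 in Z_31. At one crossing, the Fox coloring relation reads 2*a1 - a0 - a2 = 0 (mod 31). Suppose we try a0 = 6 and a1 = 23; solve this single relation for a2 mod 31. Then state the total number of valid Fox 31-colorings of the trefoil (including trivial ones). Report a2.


Step 1: Apply the given crossing relation 2*a1 - a0 - a2 = 0 (mod 31).
  a2 = 2*a1 - a0 mod 31
  a2 = 2*23 - 6 mod 31
  a2 = 46 - 6 mod 31
  a2 = 40 mod 31 = 9
Step 2: The trefoil has determinant 3.
  Number of Fox p-colorings (p prime) is p^2 if p = 3, else p.
  Since 31 does not divide 3, only trivial (constant) colorings exist.
  (So the trial a0 = 6, a1 = 23 with a0 != a1 does NOT extend to a valid coloring of the whole trefoil: the other two crossing relations require 3*(a1 - a0) = 0 (mod 31), which fails.)
  Total colorings = 31
Step 3: a2 = 9, total Fox 31-colorings = 31

9


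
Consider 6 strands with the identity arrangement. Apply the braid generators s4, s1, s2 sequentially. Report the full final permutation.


Starting with identity [1, 2, 3, 4, 5, 6].
Apply generators in sequence:
  After s4: [1, 2, 3, 5, 4, 6]
  After s1: [2, 1, 3, 5, 4, 6]
  After s2: [2, 3, 1, 5, 4, 6]
Final permutation: [2, 3, 1, 5, 4, 6]

[2, 3, 1, 5, 4, 6]


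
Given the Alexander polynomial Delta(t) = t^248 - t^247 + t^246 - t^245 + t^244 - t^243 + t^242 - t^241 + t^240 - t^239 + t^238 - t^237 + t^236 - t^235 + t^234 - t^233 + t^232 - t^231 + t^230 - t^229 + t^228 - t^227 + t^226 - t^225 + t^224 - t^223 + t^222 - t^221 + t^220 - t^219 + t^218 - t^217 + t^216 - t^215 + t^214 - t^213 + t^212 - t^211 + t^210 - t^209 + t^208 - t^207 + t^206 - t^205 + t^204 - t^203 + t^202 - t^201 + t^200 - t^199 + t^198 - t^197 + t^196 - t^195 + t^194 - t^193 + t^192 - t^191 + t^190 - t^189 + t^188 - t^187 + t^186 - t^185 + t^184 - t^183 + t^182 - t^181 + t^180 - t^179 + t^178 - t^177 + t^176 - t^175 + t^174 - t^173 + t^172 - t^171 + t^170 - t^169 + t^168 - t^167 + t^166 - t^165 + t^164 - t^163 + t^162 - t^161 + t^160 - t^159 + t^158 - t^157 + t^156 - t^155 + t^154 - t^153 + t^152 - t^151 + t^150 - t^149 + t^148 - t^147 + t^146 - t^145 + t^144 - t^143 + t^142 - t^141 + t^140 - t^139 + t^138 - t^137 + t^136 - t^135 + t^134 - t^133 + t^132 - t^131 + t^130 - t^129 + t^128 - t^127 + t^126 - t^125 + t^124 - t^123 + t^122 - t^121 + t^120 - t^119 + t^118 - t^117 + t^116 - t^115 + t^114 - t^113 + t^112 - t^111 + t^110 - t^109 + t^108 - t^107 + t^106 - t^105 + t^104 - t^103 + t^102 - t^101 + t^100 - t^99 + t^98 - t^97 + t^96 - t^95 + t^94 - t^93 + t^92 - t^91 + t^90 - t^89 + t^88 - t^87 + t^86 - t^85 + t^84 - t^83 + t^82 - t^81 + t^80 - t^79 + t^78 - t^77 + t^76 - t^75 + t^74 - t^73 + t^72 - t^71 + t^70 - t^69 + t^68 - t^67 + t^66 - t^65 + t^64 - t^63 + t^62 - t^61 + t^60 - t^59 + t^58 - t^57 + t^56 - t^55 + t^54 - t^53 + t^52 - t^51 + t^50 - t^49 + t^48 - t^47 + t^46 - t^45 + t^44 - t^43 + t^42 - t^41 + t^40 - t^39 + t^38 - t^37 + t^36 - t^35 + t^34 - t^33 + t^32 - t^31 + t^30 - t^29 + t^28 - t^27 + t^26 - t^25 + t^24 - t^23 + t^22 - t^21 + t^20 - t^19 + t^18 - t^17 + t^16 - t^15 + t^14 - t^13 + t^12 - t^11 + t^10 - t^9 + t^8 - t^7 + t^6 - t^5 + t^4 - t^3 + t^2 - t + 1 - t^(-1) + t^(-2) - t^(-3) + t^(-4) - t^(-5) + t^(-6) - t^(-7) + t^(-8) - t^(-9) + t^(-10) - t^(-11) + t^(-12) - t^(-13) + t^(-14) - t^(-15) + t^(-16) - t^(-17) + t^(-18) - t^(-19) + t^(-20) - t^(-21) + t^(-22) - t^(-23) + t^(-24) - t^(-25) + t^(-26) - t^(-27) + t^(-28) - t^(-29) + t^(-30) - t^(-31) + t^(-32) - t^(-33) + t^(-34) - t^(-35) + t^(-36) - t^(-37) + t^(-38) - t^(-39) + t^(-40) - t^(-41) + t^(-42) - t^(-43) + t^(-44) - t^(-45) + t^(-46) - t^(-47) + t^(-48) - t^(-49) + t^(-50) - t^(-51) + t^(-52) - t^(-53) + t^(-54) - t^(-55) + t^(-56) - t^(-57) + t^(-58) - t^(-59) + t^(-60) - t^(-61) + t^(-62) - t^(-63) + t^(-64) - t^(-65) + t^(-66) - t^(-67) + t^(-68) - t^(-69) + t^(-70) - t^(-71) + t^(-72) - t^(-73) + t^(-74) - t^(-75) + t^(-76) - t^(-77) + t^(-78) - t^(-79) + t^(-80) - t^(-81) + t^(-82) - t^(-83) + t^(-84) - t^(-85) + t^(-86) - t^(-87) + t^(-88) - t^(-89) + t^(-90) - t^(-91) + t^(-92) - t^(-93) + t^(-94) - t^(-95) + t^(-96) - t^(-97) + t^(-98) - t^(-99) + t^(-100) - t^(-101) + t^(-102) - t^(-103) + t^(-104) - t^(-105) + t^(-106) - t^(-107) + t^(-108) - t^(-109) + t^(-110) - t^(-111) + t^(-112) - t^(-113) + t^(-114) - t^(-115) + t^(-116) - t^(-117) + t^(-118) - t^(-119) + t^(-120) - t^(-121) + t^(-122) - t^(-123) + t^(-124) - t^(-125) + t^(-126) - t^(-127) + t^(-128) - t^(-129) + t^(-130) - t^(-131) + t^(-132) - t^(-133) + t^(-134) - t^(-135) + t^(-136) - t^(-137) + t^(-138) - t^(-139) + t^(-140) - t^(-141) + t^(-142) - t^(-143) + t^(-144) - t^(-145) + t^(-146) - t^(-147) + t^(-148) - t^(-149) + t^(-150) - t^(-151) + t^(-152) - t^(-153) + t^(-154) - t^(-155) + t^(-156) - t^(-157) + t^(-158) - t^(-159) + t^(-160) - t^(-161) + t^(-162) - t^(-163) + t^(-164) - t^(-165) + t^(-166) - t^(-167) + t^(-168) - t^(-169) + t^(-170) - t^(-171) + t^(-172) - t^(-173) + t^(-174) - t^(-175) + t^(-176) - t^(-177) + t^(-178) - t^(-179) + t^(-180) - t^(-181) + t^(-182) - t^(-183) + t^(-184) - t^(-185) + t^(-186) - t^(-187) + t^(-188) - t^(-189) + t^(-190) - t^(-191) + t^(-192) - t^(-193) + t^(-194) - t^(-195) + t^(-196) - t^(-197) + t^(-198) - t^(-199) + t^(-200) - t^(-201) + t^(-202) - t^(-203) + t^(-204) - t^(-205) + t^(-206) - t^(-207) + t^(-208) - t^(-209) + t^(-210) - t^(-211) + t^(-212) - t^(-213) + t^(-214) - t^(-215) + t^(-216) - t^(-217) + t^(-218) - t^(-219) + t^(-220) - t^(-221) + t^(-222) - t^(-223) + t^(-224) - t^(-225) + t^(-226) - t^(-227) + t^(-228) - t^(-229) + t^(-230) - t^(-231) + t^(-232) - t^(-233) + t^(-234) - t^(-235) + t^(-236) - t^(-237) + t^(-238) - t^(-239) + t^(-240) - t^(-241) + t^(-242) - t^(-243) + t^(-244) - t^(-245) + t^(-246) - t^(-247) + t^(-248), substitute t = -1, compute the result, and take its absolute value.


Step 1: The polynomial has 497 terms with alternating signs, exponents from 248 down to -248.
Step 2: Substitute t = -1. The i-th term has coefficient (-1)^i and exponent (m-i),
  so its value is (-1)^i * (-1)^(m-i) = (-1)^m = 1 for every i.
Step 3: All 497 terms equal 1, so Delta(-1) = 497 * (1) = 497
Step 4: |Delta(-1)| = 497

497


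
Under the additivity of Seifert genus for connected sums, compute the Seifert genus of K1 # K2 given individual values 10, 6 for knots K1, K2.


The Seifert genus is additive under connected sum.
Seifert genus(K1 # K2) = (10) + (6)
= 16

16


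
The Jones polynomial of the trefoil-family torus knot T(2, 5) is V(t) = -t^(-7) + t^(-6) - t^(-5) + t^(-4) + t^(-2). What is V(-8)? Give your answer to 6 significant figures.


Substituting t = -8 into V(t) = -t^(-7) + t^(-6) - t^(-5) + t^(-4) + t^(-2):
  (-)t^(-7) = 4.76837e-07
  (+)t^(-6) = 3.8147e-06
  (-)t^(-5) = 3.05176e-05
  (+)t^(-4) = 0.000244141
  (+)t^(-2) = 0.015625
Sum = (4.76837e-07) + (3.8147e-06) + (3.05176e-05) + (0.000244141) + (0.015625)
= 0.01590394974
Rounded to 6 significant figures: 0.0159039

0.0159039


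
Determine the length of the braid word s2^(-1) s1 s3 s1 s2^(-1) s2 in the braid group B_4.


The word length counts the number of generators (including inverses).
Listing each generator: s2^(-1), s1, s3, s1, s2^(-1), s2
There are 6 generators in this braid word.

6


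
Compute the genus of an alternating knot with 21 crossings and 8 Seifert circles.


For alternating knots, g = (c - s + 1)/2.
= (21 - 8 + 1)/2
= 14/2 = 7

7


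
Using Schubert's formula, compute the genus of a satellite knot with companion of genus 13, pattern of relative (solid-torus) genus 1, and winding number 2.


Schubert: g(satellite) = g_rel(pattern) + |winding| * g(companion),
where g_rel(pattern) is the genus of the pattern relative to the solid torus.
= 1 + 2 * 13
= 1 + 26 = 27

27


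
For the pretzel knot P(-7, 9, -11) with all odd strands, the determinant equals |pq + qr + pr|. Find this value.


Step 1: Compute pq + qr + pr.
pq = (-7)*9 = -63
qr = 9*(-11) = -99
pr = (-7)*(-11) = 77
pq + qr + pr = -63 + (-99) + 77 = -85
Step 2: Take absolute value.
det(P(-7,9,-11)) = |-85| = 85

85


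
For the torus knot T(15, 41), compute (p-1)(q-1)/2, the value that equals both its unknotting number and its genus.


For a torus knot T(p,q), both the unknotting number and genus equal (p-1)(q-1)/2.
= (15-1)(41-1)/2
= 14*40/2
= 560/2 = 280

280


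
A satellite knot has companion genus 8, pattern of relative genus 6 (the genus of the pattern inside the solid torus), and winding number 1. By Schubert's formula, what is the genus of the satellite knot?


Schubert: g(satellite) = g_rel(pattern) + |winding| * g(companion),
where g_rel(pattern) is the genus of the pattern relative to the solid torus.
= 6 + 1 * 8
= 6 + 8 = 14

14


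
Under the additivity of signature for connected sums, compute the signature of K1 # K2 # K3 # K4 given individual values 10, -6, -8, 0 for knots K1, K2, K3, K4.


The signature is additive under connected sum.
signature(K1 # K2 # K3 # K4) = (10) + (-6) + (-8) + (0)
= -4

-4


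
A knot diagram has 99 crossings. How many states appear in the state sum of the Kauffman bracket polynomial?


Each crossing contributes 2 choices (A-smoothing or B-smoothing).
Total states = 2^99 = 633825300114114700748351602688

633825300114114700748351602688


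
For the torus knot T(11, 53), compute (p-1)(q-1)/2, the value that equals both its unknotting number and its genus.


For a torus knot T(p,q), both the unknotting number and genus equal (p-1)(q-1)/2.
= (11-1)(53-1)/2
= 10*52/2
= 520/2 = 260

260


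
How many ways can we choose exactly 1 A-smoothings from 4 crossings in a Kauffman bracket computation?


We choose which 1 of 4 crossings get A-smoothings.
C(4, 1) = 4! / (1! * 3!)
= 4

4


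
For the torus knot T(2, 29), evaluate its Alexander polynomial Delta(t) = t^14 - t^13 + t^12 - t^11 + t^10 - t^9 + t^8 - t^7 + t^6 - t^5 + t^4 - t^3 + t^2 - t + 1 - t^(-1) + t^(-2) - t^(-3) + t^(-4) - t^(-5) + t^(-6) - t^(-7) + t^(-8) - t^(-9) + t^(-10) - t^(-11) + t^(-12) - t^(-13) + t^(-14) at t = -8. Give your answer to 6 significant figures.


Substituting t = -8 into Delta(t) = t^14 - t^13 + t^12 - t^11 + t^10 - t^9 + t^8 - t^7 + t^6 - t^5 + t^4 - t^3 + t^2 - t + 1 - t^(-1) + t^(-2) - t^(-3) + t^(-4) - t^(-5) + t^(-6) - t^(-7) + t^(-8) - t^(-9) + t^(-10) - t^(-11) + t^(-12) - t^(-13) + t^(-14):
Term values: (4398046511104) + (549755813888) + (68719476736) + (8589934592) + (1073741824) + (134217728) + (16777216) + (2097152) + (262144) + (32768) + (4096) + (512) + (64) + (8) + (1) + (0.125) + (0.015625) + (0.00195312) + (0.000244141) + (3.05176e-05) + (3.8147e-06) + (4.76837e-07) + (5.96046e-08) + (7.45058e-09) + (9.31323e-10) + (1.16415e-10) + (1.45519e-11) + (1.81899e-12) + (2.27374e-13)
Sum = 5.02633887e+12
Rounded to 6 significant figures: 5.02634e+12

5.02634e+12


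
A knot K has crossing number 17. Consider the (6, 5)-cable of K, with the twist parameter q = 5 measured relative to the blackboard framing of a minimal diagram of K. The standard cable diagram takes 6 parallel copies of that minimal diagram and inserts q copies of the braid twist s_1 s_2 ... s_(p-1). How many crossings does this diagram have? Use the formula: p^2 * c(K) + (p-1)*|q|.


Step 1: Each of the c(K) crossings of the companion diagram becomes p*p = p^2 crossings among the p parallel strands, and each of the |q| twists s_1 s_2 ... s_(p-1) adds (p-1) crossings.
  Crossings = p^2 * c(K) + (p-1)*|q|
Step 2: = 6^2 * 17 + (6-1)*5
Step 3: = 36*17 + 5*5
Step 4: = 612 + 25 = 637

637


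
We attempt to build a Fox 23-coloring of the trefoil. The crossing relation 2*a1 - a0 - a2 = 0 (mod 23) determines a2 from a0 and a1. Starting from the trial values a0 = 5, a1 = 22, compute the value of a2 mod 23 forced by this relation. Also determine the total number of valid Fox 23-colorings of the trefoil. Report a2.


Step 1: Apply the given crossing relation 2*a1 - a0 - a2 = 0 (mod 23).
  a2 = 2*a1 - a0 mod 23
  a2 = 2*22 - 5 mod 23
  a2 = 44 - 5 mod 23
  a2 = 39 mod 23 = 16
Step 2: The trefoil has determinant 3.
  Number of Fox p-colorings (p prime) is p^2 if p = 3, else p.
  Since 23 does not divide 3, only trivial (constant) colorings exist.
  (So the trial a0 = 5, a1 = 22 with a0 != a1 does NOT extend to a valid coloring of the whole trefoil: the other two crossing relations require 3*(a1 - a0) = 0 (mod 23), which fails.)
  Total colorings = 23
Step 3: a2 = 16, total Fox 23-colorings = 23

16


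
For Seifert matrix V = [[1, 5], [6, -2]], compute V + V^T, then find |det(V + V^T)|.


Step 1: Form V + V^T where V = [[1, 5], [6, -2]]
  V^T = [[1, 6], [5, -2]]
  V + V^T = [[2, 11], [11, -4]]
Step 2: det(V + V^T) = 2*(-4) - 11*11
  = -8 - 121 = -129
Step 3: Knot determinant = |det(V + V^T)| = |-129| = 129

129


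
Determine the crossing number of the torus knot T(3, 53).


For a torus knot T(p, q) with gcd(p,q)=1,
the crossing number is min(p*(q-1), q*(p-1)).
p*(q-1) = 3*52 = 156
q*(p-1) = 53*2 = 106
min(156, 106) = 106

106


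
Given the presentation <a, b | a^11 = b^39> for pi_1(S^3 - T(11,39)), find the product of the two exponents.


The relation is a^11 = b^39.
Product of exponents = 11 * 39
= 429

429


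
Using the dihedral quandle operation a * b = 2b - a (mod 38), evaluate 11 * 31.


11 * 31 = 2*31 - 11 mod 38
= 62 - 11 mod 38
= 51 mod 38 = 13

13


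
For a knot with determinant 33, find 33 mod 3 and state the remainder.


Step 1: A knot is p-colorable if and only if p divides its determinant.
Step 2: Compute 33 mod 3.
33 = 11 * 3 + 0
Step 3: 33 mod 3 = 0
Step 4: The knot is 3-colorable: yes

0


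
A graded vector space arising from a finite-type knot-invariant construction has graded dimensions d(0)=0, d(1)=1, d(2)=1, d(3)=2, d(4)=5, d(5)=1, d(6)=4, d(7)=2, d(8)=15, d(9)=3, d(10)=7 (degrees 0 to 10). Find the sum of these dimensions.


Total dimension = d(0) + d(1) + ... + d(10)
= 0 + 1 + 1 + 2 + 5 + 1 + 4 + 2 + 15 + 3 + 7
= 41

41


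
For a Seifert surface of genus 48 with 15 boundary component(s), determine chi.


chi = 2 - 2g - b
= 2 - 2*48 - 15
= 2 - 96 - 15 = -109

-109


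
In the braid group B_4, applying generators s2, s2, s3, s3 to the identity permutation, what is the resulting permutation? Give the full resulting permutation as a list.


Starting with identity [1, 2, 3, 4].
Apply generators in sequence:
  After s2: [1, 3, 2, 4]
  After s2: [1, 2, 3, 4]
  After s3: [1, 2, 4, 3]
  After s3: [1, 2, 3, 4]
Final permutation: [1, 2, 3, 4]

[1, 2, 3, 4]


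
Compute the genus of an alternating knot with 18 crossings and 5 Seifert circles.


For alternating knots, g = (c - s + 1)/2.
= (18 - 5 + 1)/2
= 14/2 = 7

7


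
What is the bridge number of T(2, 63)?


The bridge number of T(p,q) is min(p,q).
min(2, 63) = 2

2


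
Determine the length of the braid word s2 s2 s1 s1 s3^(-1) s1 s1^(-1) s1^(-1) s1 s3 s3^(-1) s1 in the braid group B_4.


The word length counts the number of generators (including inverses).
Listing each generator: s2, s2, s1, s1, s3^(-1), s1, s1^(-1), s1^(-1), s1, s3, s3^(-1), s1
There are 12 generators in this braid word.

12


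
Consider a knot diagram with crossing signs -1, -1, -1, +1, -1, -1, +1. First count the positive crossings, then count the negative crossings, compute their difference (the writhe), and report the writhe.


Step 1: Count positive crossings (+1).
Positive crossings: 2
Step 2: Count negative crossings (-1).
Negative crossings: 5
Step 3: Writhe = (positive) - (negative)
w = 2 - 5 = -3
Step 4: |w| = 3, and w is negative

-3


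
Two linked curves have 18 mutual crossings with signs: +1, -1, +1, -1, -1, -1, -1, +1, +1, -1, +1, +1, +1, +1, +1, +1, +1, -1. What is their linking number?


Step 1: Count positive crossings: 11
Step 2: Count negative crossings: 7
Step 3: Sum of signs = 11 - 7 = 4
Step 4: Linking number = sum/2 = 4/2 = 2

2


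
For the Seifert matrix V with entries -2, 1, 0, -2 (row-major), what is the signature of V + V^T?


Step 1: V + V^T = [[-4, 1], [1, -4]]
Step 2: trace = -8, det = 15
Step 3: Discriminant = (-8)^2 - 4*15 = 4
Step 4: Eigenvalues: -3, -5
Step 5: Signature = (# positive eigenvalues) - (# negative eigenvalues) = -2

-2


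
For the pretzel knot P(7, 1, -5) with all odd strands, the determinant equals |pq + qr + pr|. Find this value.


Step 1: Compute pq + qr + pr.
pq = 7*1 = 7
qr = 1*(-5) = -5
pr = 7*(-5) = -35
pq + qr + pr = 7 + (-5) + (-35) = -33
Step 2: Take absolute value.
det(P(7,1,-5)) = |-33| = 33

33


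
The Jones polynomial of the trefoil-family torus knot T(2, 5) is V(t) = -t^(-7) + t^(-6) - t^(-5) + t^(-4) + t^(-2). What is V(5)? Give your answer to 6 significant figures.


Substituting t = 5 into V(t) = -t^(-7) + t^(-6) - t^(-5) + t^(-4) + t^(-2):
  (-)t^(-7) = -1.28e-05
  (+)t^(-6) = 6.4e-05
  (-)t^(-5) = -0.00032
  (+)t^(-4) = 0.0016
  (+)t^(-2) = 0.04
Sum = (-1.28e-05) + (6.4e-05) + (-0.00032) + (0.0016) + (0.04)
= 0.0413312
Rounded to 6 significant figures: 0.0413312

0.0413312


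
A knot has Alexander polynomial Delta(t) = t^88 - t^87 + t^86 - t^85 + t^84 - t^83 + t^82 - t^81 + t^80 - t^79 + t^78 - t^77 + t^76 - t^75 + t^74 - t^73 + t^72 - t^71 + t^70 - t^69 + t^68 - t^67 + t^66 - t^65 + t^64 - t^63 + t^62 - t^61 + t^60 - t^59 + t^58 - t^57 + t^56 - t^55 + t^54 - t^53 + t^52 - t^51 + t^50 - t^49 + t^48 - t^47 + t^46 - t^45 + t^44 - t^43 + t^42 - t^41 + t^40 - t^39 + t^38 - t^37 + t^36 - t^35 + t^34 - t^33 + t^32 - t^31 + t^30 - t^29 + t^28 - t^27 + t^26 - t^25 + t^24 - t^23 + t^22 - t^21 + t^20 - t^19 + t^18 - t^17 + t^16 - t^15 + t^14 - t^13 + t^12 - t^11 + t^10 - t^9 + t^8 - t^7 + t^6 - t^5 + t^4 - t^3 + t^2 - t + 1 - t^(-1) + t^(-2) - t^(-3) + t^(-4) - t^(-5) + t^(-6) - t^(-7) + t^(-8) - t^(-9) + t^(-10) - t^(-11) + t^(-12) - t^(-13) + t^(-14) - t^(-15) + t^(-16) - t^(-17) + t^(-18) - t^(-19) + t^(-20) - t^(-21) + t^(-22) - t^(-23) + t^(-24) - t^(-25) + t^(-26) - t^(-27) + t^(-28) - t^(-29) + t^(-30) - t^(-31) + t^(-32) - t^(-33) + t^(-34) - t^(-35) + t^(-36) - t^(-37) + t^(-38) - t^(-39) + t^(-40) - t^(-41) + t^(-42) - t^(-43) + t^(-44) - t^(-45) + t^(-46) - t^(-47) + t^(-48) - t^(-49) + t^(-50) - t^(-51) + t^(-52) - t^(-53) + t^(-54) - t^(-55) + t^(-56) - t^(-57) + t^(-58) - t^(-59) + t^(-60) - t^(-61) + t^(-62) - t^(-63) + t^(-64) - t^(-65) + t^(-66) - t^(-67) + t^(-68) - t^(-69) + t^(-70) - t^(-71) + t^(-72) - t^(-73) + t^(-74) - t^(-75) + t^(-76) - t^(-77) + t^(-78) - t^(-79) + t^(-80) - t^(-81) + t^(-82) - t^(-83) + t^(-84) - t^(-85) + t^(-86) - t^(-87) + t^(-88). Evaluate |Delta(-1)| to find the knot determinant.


Step 1: The polynomial has 177 terms with alternating signs, exponents from 88 down to -88.
Step 2: Substitute t = -1. The i-th term has coefficient (-1)^i and exponent (m-i),
  so its value is (-1)^i * (-1)^(m-i) = (-1)^m = 1 for every i.
Step 3: All 177 terms equal 1, so Delta(-1) = 177 * (1) = 177
Step 4: |Delta(-1)| = 177

177


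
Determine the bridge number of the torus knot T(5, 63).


The bridge number of T(p,q) is min(p,q).
min(5, 63) = 5

5


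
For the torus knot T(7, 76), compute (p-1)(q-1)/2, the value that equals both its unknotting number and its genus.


For a torus knot T(p,q), both the unknotting number and genus equal (p-1)(q-1)/2.
= (7-1)(76-1)/2
= 6*75/2
= 450/2 = 225

225


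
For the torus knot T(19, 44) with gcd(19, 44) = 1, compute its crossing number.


For a torus knot T(p, q) with gcd(p,q)=1,
the crossing number is min(p*(q-1), q*(p-1)).
p*(q-1) = 19*43 = 817
q*(p-1) = 44*18 = 792
min(817, 792) = 792

792


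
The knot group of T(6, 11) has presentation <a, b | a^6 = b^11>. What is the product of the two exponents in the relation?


The relation is a^6 = b^11.
Product of exponents = 6 * 11
= 66

66


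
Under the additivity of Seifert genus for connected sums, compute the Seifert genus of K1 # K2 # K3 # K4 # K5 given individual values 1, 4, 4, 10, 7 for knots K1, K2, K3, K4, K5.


The Seifert genus is additive under connected sum.
Seifert genus(K1 # K2 # K3 # K4 # K5) = (1) + (4) + (4) + (10) + (7)
= 26

26


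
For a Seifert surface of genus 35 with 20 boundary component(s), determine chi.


chi = 2 - 2g - b
= 2 - 2*35 - 20
= 2 - 70 - 20 = -88

-88


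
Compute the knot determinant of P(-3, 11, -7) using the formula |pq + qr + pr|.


Step 1: Compute pq + qr + pr.
pq = (-3)*11 = -33
qr = 11*(-7) = -77
pr = (-3)*(-7) = 21
pq + qr + pr = -33 + (-77) + 21 = -89
Step 2: Take absolute value.
det(P(-3,11,-7)) = |-89| = 89

89


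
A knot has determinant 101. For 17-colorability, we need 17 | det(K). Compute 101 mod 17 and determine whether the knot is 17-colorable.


Step 1: A knot is p-colorable if and only if p divides its determinant.
Step 2: Compute 101 mod 17.
101 = 5 * 17 + 16
Step 3: 101 mod 17 = 16
Step 4: The knot is 17-colorable: no

16


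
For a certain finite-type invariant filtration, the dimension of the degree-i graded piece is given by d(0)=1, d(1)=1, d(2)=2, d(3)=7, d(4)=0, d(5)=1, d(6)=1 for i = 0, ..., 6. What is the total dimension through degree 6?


Total dimension = d(0) + d(1) + ... + d(6)
= 1 + 1 + 2 + 7 + 0 + 1 + 1
= 13

13


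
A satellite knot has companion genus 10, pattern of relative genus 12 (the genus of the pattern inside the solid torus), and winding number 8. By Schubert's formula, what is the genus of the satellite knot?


Schubert: g(satellite) = g_rel(pattern) + |winding| * g(companion),
where g_rel(pattern) is the genus of the pattern relative to the solid torus.
= 12 + 8 * 10
= 12 + 80 = 92

92


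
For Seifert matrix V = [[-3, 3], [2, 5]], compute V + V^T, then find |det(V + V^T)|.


Step 1: Form V + V^T where V = [[-3, 3], [2, 5]]
  V^T = [[-3, 2], [3, 5]]
  V + V^T = [[-6, 5], [5, 10]]
Step 2: det(V + V^T) = (-6)*10 - 5*5
  = -60 - 25 = -85
Step 3: Knot determinant = |det(V + V^T)| = |-85| = 85

85


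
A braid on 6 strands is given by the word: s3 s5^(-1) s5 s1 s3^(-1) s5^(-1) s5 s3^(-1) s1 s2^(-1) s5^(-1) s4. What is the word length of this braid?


The word length counts the number of generators (including inverses).
Listing each generator: s3, s5^(-1), s5, s1, s3^(-1), s5^(-1), s5, s3^(-1), s1, s2^(-1), s5^(-1), s4
There are 12 generators in this braid word.

12


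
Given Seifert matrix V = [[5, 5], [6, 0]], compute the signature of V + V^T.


Step 1: V + V^T = [[10, 11], [11, 0]]
Step 2: trace = 10, det = -121
Step 3: Discriminant = 10^2 - 4*(-121) = 584
Step 4: Eigenvalues: 17.083, -7.08305
Step 5: Signature = (# positive eigenvalues) - (# negative eigenvalues) = 0

0


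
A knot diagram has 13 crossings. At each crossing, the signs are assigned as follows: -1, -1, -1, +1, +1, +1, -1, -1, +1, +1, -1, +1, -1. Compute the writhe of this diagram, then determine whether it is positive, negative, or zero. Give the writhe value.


Step 1: Count positive crossings (+1).
Positive crossings: 6
Step 2: Count negative crossings (-1).
Negative crossings: 7
Step 3: Writhe = (positive) - (negative)
w = 6 - 7 = -1
Step 4: |w| = 1, and w is negative

-1


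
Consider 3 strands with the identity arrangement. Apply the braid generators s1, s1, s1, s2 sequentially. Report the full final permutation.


Starting with identity [1, 2, 3].
Apply generators in sequence:
  After s1: [2, 1, 3]
  After s1: [1, 2, 3]
  After s1: [2, 1, 3]
  After s2: [2, 3, 1]
Final permutation: [2, 3, 1]

[2, 3, 1]


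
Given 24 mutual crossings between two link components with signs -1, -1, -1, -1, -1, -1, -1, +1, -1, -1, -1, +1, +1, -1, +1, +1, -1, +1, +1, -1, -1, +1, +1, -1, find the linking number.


Step 1: Count positive crossings: 9
Step 2: Count negative crossings: 15
Step 3: Sum of signs = 9 - 15 = -6
Step 4: Linking number = sum/2 = -6/2 = -3

-3


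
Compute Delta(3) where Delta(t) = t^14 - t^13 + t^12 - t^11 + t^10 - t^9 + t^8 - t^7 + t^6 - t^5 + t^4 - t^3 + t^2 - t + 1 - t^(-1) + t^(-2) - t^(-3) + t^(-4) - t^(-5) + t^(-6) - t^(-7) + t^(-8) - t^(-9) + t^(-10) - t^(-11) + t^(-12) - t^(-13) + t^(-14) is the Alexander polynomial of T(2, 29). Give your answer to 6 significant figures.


Substituting t = 3 into Delta(t) = t^14 - t^13 + t^12 - t^11 + t^10 - t^9 + t^8 - t^7 + t^6 - t^5 + t^4 - t^3 + t^2 - t + 1 - t^(-1) + t^(-2) - t^(-3) + t^(-4) - t^(-5) + t^(-6) - t^(-7) + t^(-8) - t^(-9) + t^(-10) - t^(-11) + t^(-12) - t^(-13) + t^(-14):
Term values: (4782969) + (-1594323) + (531441) + (-177147) + (59049) + (-19683) + (6561) + (-2187) + (729) + (-243) + (81) + (-27) + (9) + (-3) + (1) + (-0.333333) + (0.111111) + (-0.037037) + (0.0123457) + (-0.00411523) + (0.00137174) + (-0.000457247) + (0.000152416) + (-5.08053e-05) + (1.69351e-05) + (-5.64503e-06) + (1.88168e-06) + (-6.27225e-07) + (2.09075e-07)
Sum = 3587226.75
Rounded to 6 significant figures: 3.58723e+06

3.58723e+06


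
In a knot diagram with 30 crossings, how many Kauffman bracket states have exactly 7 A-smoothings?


We choose which 7 of 30 crossings get A-smoothings.
C(30, 7) = 30! / (7! * 23!)
= 2035800

2035800


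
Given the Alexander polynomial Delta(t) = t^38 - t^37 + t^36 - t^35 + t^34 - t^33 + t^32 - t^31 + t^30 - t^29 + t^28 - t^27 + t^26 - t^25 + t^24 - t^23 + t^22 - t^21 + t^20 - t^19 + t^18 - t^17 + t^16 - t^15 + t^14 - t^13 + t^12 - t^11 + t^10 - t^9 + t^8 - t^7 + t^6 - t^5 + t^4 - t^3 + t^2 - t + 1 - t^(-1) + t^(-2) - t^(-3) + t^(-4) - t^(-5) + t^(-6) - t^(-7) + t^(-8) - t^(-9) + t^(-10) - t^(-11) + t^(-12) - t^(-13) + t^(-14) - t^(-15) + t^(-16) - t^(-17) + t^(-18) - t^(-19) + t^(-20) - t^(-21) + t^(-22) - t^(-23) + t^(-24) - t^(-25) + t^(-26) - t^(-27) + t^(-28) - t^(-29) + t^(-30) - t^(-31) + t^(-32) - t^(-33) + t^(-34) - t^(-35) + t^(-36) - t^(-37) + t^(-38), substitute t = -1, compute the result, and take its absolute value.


Step 1: The polynomial has 77 terms with alternating signs, exponents from 38 down to -38.
Step 2: Substitute t = -1. The i-th term has coefficient (-1)^i and exponent (m-i),
  so its value is (-1)^i * (-1)^(m-i) = (-1)^m = 1 for every i.
Step 3: All 77 terms equal 1, so Delta(-1) = 77 * (1) = 77
Step 4: |Delta(-1)| = 77

77


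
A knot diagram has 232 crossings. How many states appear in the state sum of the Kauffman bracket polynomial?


Each crossing contributes 2 choices (A-smoothing or B-smoothing).
Total states = 2^232 = 6901746346790563787434755862277025452451108972170386555162524223799296

6901746346790563787434755862277025452451108972170386555162524223799296


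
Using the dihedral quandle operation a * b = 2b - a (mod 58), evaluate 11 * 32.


11 * 32 = 2*32 - 11 mod 58
= 64 - 11 mod 58
= 53 mod 58 = 53

53


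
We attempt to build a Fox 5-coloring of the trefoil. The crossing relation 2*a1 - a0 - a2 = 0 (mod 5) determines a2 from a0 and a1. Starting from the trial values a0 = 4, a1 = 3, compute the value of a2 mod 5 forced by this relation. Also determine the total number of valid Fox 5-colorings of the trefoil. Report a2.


Step 1: Apply the given crossing relation 2*a1 - a0 - a2 = 0 (mod 5).
  a2 = 2*a1 - a0 mod 5
  a2 = 2*3 - 4 mod 5
  a2 = 6 - 4 mod 5
  a2 = 2 mod 5 = 2
Step 2: The trefoil has determinant 3.
  Number of Fox p-colorings (p prime) is p^2 if p = 3, else p.
  Since 5 does not divide 3, only trivial (constant) colorings exist.
  (So the trial a0 = 4, a1 = 3 with a0 != a1 does NOT extend to a valid coloring of the whole trefoil: the other two crossing relations require 3*(a1 - a0) = 0 (mod 5), which fails.)
  Total colorings = 5
Step 3: a2 = 2, total Fox 5-colorings = 5

2


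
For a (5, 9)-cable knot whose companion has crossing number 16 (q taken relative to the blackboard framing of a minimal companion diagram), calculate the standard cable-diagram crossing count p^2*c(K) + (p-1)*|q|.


Step 1: Each of the c(K) crossings of the companion diagram becomes p*p = p^2 crossings among the p parallel strands, and each of the |q| twists s_1 s_2 ... s_(p-1) adds (p-1) crossings.
  Crossings = p^2 * c(K) + (p-1)*|q|
Step 2: = 5^2 * 16 + (5-1)*9
Step 3: = 25*16 + 4*9
Step 4: = 400 + 36 = 436

436


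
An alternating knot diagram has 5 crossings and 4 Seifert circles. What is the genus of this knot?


For alternating knots, g = (c - s + 1)/2.
= (5 - 4 + 1)/2
= 2/2 = 1

1


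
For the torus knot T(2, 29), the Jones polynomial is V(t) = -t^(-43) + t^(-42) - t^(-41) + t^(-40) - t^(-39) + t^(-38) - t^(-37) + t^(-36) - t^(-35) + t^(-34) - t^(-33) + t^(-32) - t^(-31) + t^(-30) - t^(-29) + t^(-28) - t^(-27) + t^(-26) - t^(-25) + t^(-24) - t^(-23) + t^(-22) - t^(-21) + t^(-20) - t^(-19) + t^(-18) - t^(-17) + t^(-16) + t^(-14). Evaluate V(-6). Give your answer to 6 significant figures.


Substituting t = -6 into V(t) = -t^(-43) + t^(-42) - t^(-41) + t^(-40) - t^(-39) + t^(-38) - t^(-37) + t^(-36) - t^(-35) + t^(-34) - t^(-33) + t^(-32) - t^(-31) + t^(-30) - t^(-29) + t^(-28) - t^(-27) + t^(-26) - t^(-25) + t^(-24) - t^(-23) + t^(-22) - t^(-21) + t^(-20) - t^(-19) + t^(-18) - t^(-17) + t^(-16) + t^(-14):
  (-)t^(-43) = 3.46335e-34
  (+)t^(-42) = 2.07801e-33
  (-)t^(-41) = 1.24681e-32
  (+)t^(-40) = 7.48083e-32
  (-)t^(-39) = 4.4885e-31
  (+)t^(-38) = 2.6931e-30
  (-)t^(-37) = 1.61586e-29
  (+)t^(-36) = 9.69516e-29
  (-)t^(-35) = 5.8171e-28
  (+)t^(-34) = 3.49026e-27
  (-)t^(-33) = 2.09415e-26
  (+)t^(-32) = 1.25649e-25
  (-)t^(-31) = 7.53896e-25
  (+)t^(-30) = 4.52337e-24
  (-)t^(-29) = 2.71402e-23
  (+)t^(-28) = 1.62841e-22
  (-)t^(-27) = 9.77049e-22
  (+)t^(-26) = 5.86229e-21
  (-)t^(-25) = 3.51738e-20
  (+)t^(-24) = 2.11043e-19
  (-)t^(-23) = 1.26626e-18
  (+)t^(-22) = 7.59753e-18
  (-)t^(-21) = 4.55852e-17
  (+)t^(-20) = 2.73511e-16
  (-)t^(-19) = 1.64107e-15
  (+)t^(-18) = 9.8464e-15
  (-)t^(-17) = 5.90784e-14
  (+)t^(-16) = 3.5447e-13
  (+)t^(-14) = 1.27609e-11
Sum = (3.46335e-34) + (2.07801e-33) + (1.24681e-32) + (7.48083e-32) + (4.4885e-31) + (2.6931e-30) + (1.61586e-29) + (9.69516e-29) + (5.8171e-28) + (3.49026e-27) + (2.09415e-26) + (1.25649e-25) + (7.53896e-25) + (4.52337e-24) + (2.71402e-23) + (1.62841e-22) + (9.77049e-22) + (5.86229e-21) + (3.51738e-20) + (2.11043e-19) + (1.26626e-18) + (7.59753e-18) + (4.55852e-17) + (2.73511e-16) + (1.64107e-15) + (9.8464e-15) + (5.90784e-14) + (3.5447e-13) + (1.27609e-11)
= 1.318629944e-11
Rounded to 6 significant figures: 1.31863e-11

1.31863e-11


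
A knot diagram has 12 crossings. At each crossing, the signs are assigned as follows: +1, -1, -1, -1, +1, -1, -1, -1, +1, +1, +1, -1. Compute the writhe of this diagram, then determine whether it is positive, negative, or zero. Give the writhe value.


Step 1: Count positive crossings (+1).
Positive crossings: 5
Step 2: Count negative crossings (-1).
Negative crossings: 7
Step 3: Writhe = (positive) - (negative)
w = 5 - 7 = -2
Step 4: |w| = 2, and w is negative

-2


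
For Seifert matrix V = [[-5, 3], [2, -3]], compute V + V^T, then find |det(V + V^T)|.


Step 1: Form V + V^T where V = [[-5, 3], [2, -3]]
  V^T = [[-5, 2], [3, -3]]
  V + V^T = [[-10, 5], [5, -6]]
Step 2: det(V + V^T) = (-10)*(-6) - 5*5
  = 60 - 25 = 35
Step 3: Knot determinant = |det(V + V^T)| = |35| = 35

35


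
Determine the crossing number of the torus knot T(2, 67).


For a torus knot T(p, q) with gcd(p,q)=1,
the crossing number is min(p*(q-1), q*(p-1)).
p*(q-1) = 2*66 = 132
q*(p-1) = 67*1 = 67
min(132, 67) = 67

67


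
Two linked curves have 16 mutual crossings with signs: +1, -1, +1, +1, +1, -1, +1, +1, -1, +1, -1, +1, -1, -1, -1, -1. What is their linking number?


Step 1: Count positive crossings: 8
Step 2: Count negative crossings: 8
Step 3: Sum of signs = 8 - 8 = 0
Step 4: Linking number = sum/2 = 0/2 = 0

0


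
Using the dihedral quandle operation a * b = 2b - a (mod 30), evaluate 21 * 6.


21 * 6 = 2*6 - 21 mod 30
= 12 - 21 mod 30
= -9 mod 30 = 21

21


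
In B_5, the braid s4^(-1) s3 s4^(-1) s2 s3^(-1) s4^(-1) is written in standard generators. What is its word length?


The word length counts the number of generators (including inverses).
Listing each generator: s4^(-1), s3, s4^(-1), s2, s3^(-1), s4^(-1)
There are 6 generators in this braid word.

6


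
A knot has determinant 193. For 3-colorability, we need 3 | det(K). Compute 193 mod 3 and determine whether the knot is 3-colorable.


Step 1: A knot is p-colorable if and only if p divides its determinant.
Step 2: Compute 193 mod 3.
193 = 64 * 3 + 1
Step 3: 193 mod 3 = 1
Step 4: The knot is 3-colorable: no

1


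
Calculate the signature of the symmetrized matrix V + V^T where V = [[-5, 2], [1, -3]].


Step 1: V + V^T = [[-10, 3], [3, -6]]
Step 2: trace = -16, det = 51
Step 3: Discriminant = (-16)^2 - 4*51 = 52
Step 4: Eigenvalues: -4.39445, -11.6056
Step 5: Signature = (# positive eigenvalues) - (# negative eigenvalues) = -2

-2


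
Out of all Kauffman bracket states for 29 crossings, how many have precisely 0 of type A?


We choose which 0 of 29 crossings get A-smoothings.
C(29, 0) = 29! / (0! * 29!)
= 1

1


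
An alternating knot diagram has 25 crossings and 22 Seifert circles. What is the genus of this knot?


For alternating knots, g = (c - s + 1)/2.
= (25 - 22 + 1)/2
= 4/2 = 2

2


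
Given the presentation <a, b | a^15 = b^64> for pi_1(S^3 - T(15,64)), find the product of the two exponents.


The relation is a^15 = b^64.
Product of exponents = 15 * 64
= 960

960


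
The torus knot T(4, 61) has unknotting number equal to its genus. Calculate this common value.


For a torus knot T(p,q), both the unknotting number and genus equal (p-1)(q-1)/2.
= (4-1)(61-1)/2
= 3*60/2
= 180/2 = 90

90


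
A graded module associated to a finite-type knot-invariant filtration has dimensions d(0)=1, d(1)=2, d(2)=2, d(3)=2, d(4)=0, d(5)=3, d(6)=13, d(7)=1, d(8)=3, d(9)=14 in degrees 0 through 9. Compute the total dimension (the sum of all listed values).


Total dimension = d(0) + d(1) + ... + d(9)
= 1 + 2 + 2 + 2 + 0 + 3 + 13 + 1 + 3 + 14
= 41

41


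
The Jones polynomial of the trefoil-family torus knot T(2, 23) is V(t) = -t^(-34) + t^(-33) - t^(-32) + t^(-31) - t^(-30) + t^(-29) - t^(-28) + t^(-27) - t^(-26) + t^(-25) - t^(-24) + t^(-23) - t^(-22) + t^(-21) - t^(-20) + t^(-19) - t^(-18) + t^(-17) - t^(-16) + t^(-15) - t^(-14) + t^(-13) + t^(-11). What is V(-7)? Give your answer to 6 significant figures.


Substituting t = -7 into V(t) = -t^(-34) + t^(-33) - t^(-32) + t^(-31) - t^(-30) + t^(-29) - t^(-28) + t^(-27) - t^(-26) + t^(-25) - t^(-24) + t^(-23) - t^(-22) + t^(-21) - t^(-20) + t^(-19) - t^(-18) + t^(-17) - t^(-16) + t^(-15) - t^(-14) + t^(-13) + t^(-11):
  (-)t^(-34) = -1.84785e-29
  (+)t^(-33) = -1.29349e-28
  (-)t^(-32) = -9.05446e-28
  (+)t^(-31) = -6.33812e-27
  (-)t^(-30) = -4.43669e-26
  (+)t^(-29) = -3.10568e-25
  (-)t^(-28) = -2.17398e-24
  (+)t^(-27) = -1.52178e-23
  (-)t^(-26) = -1.06525e-22
  (+)t^(-25) = -7.45674e-22
  (-)t^(-24) = -5.21972e-21
  (+)t^(-23) = -3.6538e-20
  (-)t^(-22) = -2.55766e-19
  (+)t^(-21) = -1.79036e-18
  (-)t^(-20) = -1.25325e-17
  (+)t^(-19) = -8.77278e-17
  (-)t^(-18) = -6.14095e-16
  (+)t^(-17) = -4.29866e-15
  (-)t^(-16) = -3.00906e-14
  (+)t^(-15) = -2.10634e-13
  (-)t^(-14) = -1.47444e-12
  (+)t^(-13) = -1.03211e-11
  (+)t^(-11) = -5.05733e-10
Sum = (-1.84785e-29) + (-1.29349e-28) + (-9.05446e-28) + (-6.33812e-27) + (-4.43669e-26) + (-3.10568e-25) + (-2.17398e-24) + (-1.52178e-23) + (-1.06525e-22) + (-7.45674e-22) + (-5.21972e-21) + (-3.6538e-20) + (-2.55766e-19) + (-1.79036e-18) + (-1.25325e-17) + (-8.77278e-17) + (-6.14095e-16) + (-4.29866e-15) + (-3.00906e-14) + (-2.10634e-13) + (-1.47444e-12) + (-1.03211e-11) + (-5.05733e-10)
= -5.1777458e-10
Rounded to 6 significant figures: -5.17775e-10

-5.17775e-10


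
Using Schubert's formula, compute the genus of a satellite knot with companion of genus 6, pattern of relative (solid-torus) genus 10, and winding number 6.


Schubert: g(satellite) = g_rel(pattern) + |winding| * g(companion),
where g_rel(pattern) is the genus of the pattern relative to the solid torus.
= 10 + 6 * 6
= 10 + 36 = 46

46


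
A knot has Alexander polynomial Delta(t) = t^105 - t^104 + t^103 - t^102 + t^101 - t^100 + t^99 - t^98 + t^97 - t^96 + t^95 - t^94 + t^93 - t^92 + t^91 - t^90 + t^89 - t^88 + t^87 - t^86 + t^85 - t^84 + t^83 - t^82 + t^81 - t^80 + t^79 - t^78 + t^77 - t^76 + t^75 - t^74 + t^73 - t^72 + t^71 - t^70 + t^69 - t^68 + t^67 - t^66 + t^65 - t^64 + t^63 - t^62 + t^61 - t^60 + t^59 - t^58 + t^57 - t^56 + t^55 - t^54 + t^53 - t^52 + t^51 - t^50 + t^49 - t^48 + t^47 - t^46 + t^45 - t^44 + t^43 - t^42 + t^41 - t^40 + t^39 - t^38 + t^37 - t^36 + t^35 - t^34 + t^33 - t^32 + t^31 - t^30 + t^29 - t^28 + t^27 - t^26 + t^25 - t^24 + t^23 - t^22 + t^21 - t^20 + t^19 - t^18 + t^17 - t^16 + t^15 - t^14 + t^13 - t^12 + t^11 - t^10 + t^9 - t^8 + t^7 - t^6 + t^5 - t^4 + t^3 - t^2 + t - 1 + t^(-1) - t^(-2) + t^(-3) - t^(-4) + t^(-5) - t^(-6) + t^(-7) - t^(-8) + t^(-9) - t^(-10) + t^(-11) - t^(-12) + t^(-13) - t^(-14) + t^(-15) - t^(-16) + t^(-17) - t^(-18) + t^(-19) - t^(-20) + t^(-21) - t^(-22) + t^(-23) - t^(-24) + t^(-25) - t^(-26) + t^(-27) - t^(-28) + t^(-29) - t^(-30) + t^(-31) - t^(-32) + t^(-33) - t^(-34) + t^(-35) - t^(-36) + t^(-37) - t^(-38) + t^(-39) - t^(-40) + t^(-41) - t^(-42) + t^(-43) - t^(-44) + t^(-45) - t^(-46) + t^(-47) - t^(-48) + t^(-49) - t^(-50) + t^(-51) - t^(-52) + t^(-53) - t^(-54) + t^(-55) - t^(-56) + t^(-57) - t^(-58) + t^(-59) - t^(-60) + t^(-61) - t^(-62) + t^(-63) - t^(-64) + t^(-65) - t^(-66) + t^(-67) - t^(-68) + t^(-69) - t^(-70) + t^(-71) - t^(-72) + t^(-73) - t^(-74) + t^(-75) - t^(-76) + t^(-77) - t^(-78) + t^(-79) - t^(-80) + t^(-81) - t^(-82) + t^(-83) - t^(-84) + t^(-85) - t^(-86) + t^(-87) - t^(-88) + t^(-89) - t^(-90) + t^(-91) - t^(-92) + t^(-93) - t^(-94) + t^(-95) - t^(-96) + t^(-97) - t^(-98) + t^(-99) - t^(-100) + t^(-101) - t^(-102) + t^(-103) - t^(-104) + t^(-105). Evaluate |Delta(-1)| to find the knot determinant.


Step 1: The polynomial has 211 terms with alternating signs, exponents from 105 down to -105.
Step 2: Substitute t = -1. The i-th term has coefficient (-1)^i and exponent (m-i),
  so its value is (-1)^i * (-1)^(m-i) = (-1)^m = -1 for every i.
Step 3: All 211 terms equal -1, so Delta(-1) = 211 * (-1) = -211
Step 4: |Delta(-1)| = 211

211


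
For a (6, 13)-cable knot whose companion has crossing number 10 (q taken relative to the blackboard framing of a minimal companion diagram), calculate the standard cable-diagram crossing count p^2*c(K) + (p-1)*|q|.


Step 1: Each of the c(K) crossings of the companion diagram becomes p*p = p^2 crossings among the p parallel strands, and each of the |q| twists s_1 s_2 ... s_(p-1) adds (p-1) crossings.
  Crossings = p^2 * c(K) + (p-1)*|q|
Step 2: = 6^2 * 10 + (6-1)*13
Step 3: = 36*10 + 5*13
Step 4: = 360 + 65 = 425

425


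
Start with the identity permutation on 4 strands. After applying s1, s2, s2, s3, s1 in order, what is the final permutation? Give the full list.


Starting with identity [1, 2, 3, 4].
Apply generators in sequence:
  After s1: [2, 1, 3, 4]
  After s2: [2, 3, 1, 4]
  After s2: [2, 1, 3, 4]
  After s3: [2, 1, 4, 3]
  After s1: [1, 2, 4, 3]
Final permutation: [1, 2, 4, 3]

[1, 2, 4, 3]


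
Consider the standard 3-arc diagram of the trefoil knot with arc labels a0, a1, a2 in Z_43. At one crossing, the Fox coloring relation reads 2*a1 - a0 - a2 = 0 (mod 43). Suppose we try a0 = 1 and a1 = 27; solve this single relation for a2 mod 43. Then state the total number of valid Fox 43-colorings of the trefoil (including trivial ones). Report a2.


Step 1: Apply the given crossing relation 2*a1 - a0 - a2 = 0 (mod 43).
  a2 = 2*a1 - a0 mod 43
  a2 = 2*27 - 1 mod 43
  a2 = 54 - 1 mod 43
  a2 = 53 mod 43 = 10
Step 2: The trefoil has determinant 3.
  Number of Fox p-colorings (p prime) is p^2 if p = 3, else p.
  Since 43 does not divide 3, only trivial (constant) colorings exist.
  (So the trial a0 = 1, a1 = 27 with a0 != a1 does NOT extend to a valid coloring of the whole trefoil: the other two crossing relations require 3*(a1 - a0) = 0 (mod 43), which fails.)
  Total colorings = 43
Step 3: a2 = 10, total Fox 43-colorings = 43

10


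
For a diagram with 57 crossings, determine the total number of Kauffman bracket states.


Each crossing contributes 2 choices (A-smoothing or B-smoothing).
Total states = 2^57 = 144115188075855872

144115188075855872
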